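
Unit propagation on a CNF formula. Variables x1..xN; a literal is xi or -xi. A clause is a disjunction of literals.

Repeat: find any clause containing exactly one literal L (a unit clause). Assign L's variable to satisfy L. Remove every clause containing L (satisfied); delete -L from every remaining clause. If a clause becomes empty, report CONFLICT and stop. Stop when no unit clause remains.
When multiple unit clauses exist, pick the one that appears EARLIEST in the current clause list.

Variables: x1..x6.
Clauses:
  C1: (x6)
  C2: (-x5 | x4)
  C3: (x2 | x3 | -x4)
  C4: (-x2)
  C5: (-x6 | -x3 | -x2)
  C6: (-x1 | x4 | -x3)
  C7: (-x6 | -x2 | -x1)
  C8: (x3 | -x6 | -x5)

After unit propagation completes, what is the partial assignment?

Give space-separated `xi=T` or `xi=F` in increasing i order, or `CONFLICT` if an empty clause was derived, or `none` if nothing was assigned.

unit clause [6] forces x6=T; simplify:
  drop -6 from [-6, -3, -2] -> [-3, -2]
  drop -6 from [-6, -2, -1] -> [-2, -1]
  drop -6 from [3, -6, -5] -> [3, -5]
  satisfied 1 clause(s); 7 remain; assigned so far: [6]
unit clause [-2] forces x2=F; simplify:
  drop 2 from [2, 3, -4] -> [3, -4]
  satisfied 3 clause(s); 4 remain; assigned so far: [2, 6]

Answer: x2=F x6=T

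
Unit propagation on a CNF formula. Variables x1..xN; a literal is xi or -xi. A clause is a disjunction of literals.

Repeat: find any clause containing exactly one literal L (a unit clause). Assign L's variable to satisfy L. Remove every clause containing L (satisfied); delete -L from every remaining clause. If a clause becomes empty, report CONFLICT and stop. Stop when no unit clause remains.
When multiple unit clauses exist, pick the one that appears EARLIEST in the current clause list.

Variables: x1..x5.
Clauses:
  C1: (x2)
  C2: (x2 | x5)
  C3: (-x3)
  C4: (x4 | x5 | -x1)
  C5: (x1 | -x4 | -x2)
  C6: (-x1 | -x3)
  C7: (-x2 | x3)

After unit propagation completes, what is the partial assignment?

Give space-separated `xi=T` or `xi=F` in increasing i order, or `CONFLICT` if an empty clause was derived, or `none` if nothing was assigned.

unit clause [2] forces x2=T; simplify:
  drop -2 from [1, -4, -2] -> [1, -4]
  drop -2 from [-2, 3] -> [3]
  satisfied 2 clause(s); 5 remain; assigned so far: [2]
unit clause [-3] forces x3=F; simplify:
  drop 3 from [3] -> [] (empty!)
  satisfied 2 clause(s); 3 remain; assigned so far: [2, 3]
CONFLICT (empty clause)

Answer: CONFLICT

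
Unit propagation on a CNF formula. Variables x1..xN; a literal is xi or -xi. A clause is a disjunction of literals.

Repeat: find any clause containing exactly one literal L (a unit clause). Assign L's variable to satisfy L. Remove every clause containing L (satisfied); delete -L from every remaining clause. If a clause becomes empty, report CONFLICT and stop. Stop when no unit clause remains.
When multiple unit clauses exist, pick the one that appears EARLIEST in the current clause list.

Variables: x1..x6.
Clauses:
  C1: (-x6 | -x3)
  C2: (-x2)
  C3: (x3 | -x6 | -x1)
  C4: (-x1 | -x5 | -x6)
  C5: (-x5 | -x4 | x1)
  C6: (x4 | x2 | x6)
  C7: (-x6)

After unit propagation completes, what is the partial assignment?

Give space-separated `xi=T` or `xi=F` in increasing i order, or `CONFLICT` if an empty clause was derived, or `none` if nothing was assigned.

Answer: x2=F x4=T x6=F

Derivation:
unit clause [-2] forces x2=F; simplify:
  drop 2 from [4, 2, 6] -> [4, 6]
  satisfied 1 clause(s); 6 remain; assigned so far: [2]
unit clause [-6] forces x6=F; simplify:
  drop 6 from [4, 6] -> [4]
  satisfied 4 clause(s); 2 remain; assigned so far: [2, 6]
unit clause [4] forces x4=T; simplify:
  drop -4 from [-5, -4, 1] -> [-5, 1]
  satisfied 1 clause(s); 1 remain; assigned so far: [2, 4, 6]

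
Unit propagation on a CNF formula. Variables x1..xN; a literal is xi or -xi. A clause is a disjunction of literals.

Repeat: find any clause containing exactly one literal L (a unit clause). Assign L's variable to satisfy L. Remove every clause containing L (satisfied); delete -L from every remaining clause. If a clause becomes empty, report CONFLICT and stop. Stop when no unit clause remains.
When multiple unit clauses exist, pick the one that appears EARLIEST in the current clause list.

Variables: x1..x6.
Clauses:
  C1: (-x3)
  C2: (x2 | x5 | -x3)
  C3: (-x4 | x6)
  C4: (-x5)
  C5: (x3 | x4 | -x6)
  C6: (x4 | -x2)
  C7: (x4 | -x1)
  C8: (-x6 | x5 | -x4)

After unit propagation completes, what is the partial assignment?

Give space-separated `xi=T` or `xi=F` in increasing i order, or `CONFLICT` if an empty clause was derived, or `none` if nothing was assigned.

Answer: x3=F x5=F

Derivation:
unit clause [-3] forces x3=F; simplify:
  drop 3 from [3, 4, -6] -> [4, -6]
  satisfied 2 clause(s); 6 remain; assigned so far: [3]
unit clause [-5] forces x5=F; simplify:
  drop 5 from [-6, 5, -4] -> [-6, -4]
  satisfied 1 clause(s); 5 remain; assigned so far: [3, 5]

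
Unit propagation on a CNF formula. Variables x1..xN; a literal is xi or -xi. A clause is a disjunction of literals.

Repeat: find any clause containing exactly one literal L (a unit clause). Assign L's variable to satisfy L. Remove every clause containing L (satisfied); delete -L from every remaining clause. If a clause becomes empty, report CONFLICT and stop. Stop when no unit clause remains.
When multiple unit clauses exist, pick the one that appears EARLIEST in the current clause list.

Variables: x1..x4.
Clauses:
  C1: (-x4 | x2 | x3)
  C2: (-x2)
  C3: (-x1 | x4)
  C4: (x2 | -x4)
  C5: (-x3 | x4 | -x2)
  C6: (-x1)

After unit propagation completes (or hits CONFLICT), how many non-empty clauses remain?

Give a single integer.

unit clause [-2] forces x2=F; simplify:
  drop 2 from [-4, 2, 3] -> [-4, 3]
  drop 2 from [2, -4] -> [-4]
  satisfied 2 clause(s); 4 remain; assigned so far: [2]
unit clause [-4] forces x4=F; simplify:
  drop 4 from [-1, 4] -> [-1]
  satisfied 2 clause(s); 2 remain; assigned so far: [2, 4]
unit clause [-1] forces x1=F; simplify:
  satisfied 2 clause(s); 0 remain; assigned so far: [1, 2, 4]

Answer: 0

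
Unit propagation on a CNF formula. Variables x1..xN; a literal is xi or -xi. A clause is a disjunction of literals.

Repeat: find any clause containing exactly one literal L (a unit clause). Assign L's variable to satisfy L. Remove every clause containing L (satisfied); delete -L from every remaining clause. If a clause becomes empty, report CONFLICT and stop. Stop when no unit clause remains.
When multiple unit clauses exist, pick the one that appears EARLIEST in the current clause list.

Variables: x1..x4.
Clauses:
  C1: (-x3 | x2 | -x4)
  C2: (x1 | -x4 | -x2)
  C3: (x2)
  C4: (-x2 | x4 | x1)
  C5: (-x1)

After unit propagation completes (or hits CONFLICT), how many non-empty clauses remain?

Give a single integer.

unit clause [2] forces x2=T; simplify:
  drop -2 from [1, -4, -2] -> [1, -4]
  drop -2 from [-2, 4, 1] -> [4, 1]
  satisfied 2 clause(s); 3 remain; assigned so far: [2]
unit clause [-1] forces x1=F; simplify:
  drop 1 from [1, -4] -> [-4]
  drop 1 from [4, 1] -> [4]
  satisfied 1 clause(s); 2 remain; assigned so far: [1, 2]
unit clause [-4] forces x4=F; simplify:
  drop 4 from [4] -> [] (empty!)
  satisfied 1 clause(s); 1 remain; assigned so far: [1, 2, 4]
CONFLICT (empty clause)

Answer: 0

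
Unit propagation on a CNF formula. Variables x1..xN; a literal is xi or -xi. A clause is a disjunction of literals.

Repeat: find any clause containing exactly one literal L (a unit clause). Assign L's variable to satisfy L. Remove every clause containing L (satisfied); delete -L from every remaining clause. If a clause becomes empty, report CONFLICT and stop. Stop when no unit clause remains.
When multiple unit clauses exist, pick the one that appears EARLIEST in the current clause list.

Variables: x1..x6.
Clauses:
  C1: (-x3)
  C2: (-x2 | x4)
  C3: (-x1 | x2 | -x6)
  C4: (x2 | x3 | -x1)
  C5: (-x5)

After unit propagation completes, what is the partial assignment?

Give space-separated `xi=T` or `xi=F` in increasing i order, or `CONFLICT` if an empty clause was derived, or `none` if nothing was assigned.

unit clause [-3] forces x3=F; simplify:
  drop 3 from [2, 3, -1] -> [2, -1]
  satisfied 1 clause(s); 4 remain; assigned so far: [3]
unit clause [-5] forces x5=F; simplify:
  satisfied 1 clause(s); 3 remain; assigned so far: [3, 5]

Answer: x3=F x5=F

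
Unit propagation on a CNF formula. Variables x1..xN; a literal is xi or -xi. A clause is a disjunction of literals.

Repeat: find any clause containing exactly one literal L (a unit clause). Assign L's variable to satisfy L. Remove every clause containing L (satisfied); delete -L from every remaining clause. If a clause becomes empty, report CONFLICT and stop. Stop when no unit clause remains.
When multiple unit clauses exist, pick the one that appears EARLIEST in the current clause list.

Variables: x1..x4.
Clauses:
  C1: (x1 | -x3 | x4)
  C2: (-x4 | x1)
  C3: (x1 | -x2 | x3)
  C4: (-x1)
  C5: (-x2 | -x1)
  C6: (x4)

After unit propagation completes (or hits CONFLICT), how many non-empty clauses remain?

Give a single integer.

Answer: 2

Derivation:
unit clause [-1] forces x1=F; simplify:
  drop 1 from [1, -3, 4] -> [-3, 4]
  drop 1 from [-4, 1] -> [-4]
  drop 1 from [1, -2, 3] -> [-2, 3]
  satisfied 2 clause(s); 4 remain; assigned so far: [1]
unit clause [-4] forces x4=F; simplify:
  drop 4 from [-3, 4] -> [-3]
  drop 4 from [4] -> [] (empty!)
  satisfied 1 clause(s); 3 remain; assigned so far: [1, 4]
CONFLICT (empty clause)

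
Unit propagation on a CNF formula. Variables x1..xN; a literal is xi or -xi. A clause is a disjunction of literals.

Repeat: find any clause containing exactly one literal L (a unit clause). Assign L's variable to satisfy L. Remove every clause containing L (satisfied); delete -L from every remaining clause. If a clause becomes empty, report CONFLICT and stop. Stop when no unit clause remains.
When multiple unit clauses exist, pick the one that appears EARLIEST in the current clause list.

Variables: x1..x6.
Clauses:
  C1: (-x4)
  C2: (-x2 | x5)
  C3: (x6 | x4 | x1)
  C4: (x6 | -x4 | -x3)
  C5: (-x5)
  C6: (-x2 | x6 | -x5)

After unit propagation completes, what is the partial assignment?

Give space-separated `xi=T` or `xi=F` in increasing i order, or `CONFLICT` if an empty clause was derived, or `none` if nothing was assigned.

Answer: x2=F x4=F x5=F

Derivation:
unit clause [-4] forces x4=F; simplify:
  drop 4 from [6, 4, 1] -> [6, 1]
  satisfied 2 clause(s); 4 remain; assigned so far: [4]
unit clause [-5] forces x5=F; simplify:
  drop 5 from [-2, 5] -> [-2]
  satisfied 2 clause(s); 2 remain; assigned so far: [4, 5]
unit clause [-2] forces x2=F; simplify:
  satisfied 1 clause(s); 1 remain; assigned so far: [2, 4, 5]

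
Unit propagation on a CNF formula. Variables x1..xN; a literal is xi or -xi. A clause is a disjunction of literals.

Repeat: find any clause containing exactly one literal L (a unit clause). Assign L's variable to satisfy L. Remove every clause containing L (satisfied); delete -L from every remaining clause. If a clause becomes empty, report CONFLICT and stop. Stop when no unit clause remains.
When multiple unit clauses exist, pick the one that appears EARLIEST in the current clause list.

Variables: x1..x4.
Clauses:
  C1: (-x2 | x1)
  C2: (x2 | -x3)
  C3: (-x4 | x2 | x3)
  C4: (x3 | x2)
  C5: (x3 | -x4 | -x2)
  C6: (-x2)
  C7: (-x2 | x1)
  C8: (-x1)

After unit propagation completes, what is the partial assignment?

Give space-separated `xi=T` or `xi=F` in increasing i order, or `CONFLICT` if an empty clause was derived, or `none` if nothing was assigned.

Answer: CONFLICT

Derivation:
unit clause [-2] forces x2=F; simplify:
  drop 2 from [2, -3] -> [-3]
  drop 2 from [-4, 2, 3] -> [-4, 3]
  drop 2 from [3, 2] -> [3]
  satisfied 4 clause(s); 4 remain; assigned so far: [2]
unit clause [-3] forces x3=F; simplify:
  drop 3 from [-4, 3] -> [-4]
  drop 3 from [3] -> [] (empty!)
  satisfied 1 clause(s); 3 remain; assigned so far: [2, 3]
CONFLICT (empty clause)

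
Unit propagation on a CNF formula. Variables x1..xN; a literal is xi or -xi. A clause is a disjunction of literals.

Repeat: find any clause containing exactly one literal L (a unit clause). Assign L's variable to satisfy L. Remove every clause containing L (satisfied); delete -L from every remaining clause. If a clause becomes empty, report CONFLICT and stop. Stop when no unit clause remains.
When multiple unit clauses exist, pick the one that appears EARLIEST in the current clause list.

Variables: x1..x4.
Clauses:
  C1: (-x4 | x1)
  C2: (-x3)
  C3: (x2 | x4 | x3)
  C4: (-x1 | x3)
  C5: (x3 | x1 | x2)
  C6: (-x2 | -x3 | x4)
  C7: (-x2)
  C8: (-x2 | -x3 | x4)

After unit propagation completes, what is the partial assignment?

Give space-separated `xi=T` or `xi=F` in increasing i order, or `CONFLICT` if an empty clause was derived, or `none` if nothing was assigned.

unit clause [-3] forces x3=F; simplify:
  drop 3 from [2, 4, 3] -> [2, 4]
  drop 3 from [-1, 3] -> [-1]
  drop 3 from [3, 1, 2] -> [1, 2]
  satisfied 3 clause(s); 5 remain; assigned so far: [3]
unit clause [-1] forces x1=F; simplify:
  drop 1 from [-4, 1] -> [-4]
  drop 1 from [1, 2] -> [2]
  satisfied 1 clause(s); 4 remain; assigned so far: [1, 3]
unit clause [-4] forces x4=F; simplify:
  drop 4 from [2, 4] -> [2]
  satisfied 1 clause(s); 3 remain; assigned so far: [1, 3, 4]
unit clause [2] forces x2=T; simplify:
  drop -2 from [-2] -> [] (empty!)
  satisfied 2 clause(s); 1 remain; assigned so far: [1, 2, 3, 4]
CONFLICT (empty clause)

Answer: CONFLICT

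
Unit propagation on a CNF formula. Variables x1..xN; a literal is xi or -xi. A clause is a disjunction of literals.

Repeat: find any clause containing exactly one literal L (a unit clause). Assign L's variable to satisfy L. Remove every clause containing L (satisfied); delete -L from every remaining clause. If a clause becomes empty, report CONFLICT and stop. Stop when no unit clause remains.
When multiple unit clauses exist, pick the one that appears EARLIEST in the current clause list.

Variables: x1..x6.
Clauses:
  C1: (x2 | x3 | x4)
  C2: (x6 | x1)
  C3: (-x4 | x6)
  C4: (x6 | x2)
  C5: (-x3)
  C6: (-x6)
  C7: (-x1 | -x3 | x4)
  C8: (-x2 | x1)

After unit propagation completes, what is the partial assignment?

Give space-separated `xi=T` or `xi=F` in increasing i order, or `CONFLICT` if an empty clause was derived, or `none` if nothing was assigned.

unit clause [-3] forces x3=F; simplify:
  drop 3 from [2, 3, 4] -> [2, 4]
  satisfied 2 clause(s); 6 remain; assigned so far: [3]
unit clause [-6] forces x6=F; simplify:
  drop 6 from [6, 1] -> [1]
  drop 6 from [-4, 6] -> [-4]
  drop 6 from [6, 2] -> [2]
  satisfied 1 clause(s); 5 remain; assigned so far: [3, 6]
unit clause [1] forces x1=T; simplify:
  satisfied 2 clause(s); 3 remain; assigned so far: [1, 3, 6]
unit clause [-4] forces x4=F; simplify:
  drop 4 from [2, 4] -> [2]
  satisfied 1 clause(s); 2 remain; assigned so far: [1, 3, 4, 6]
unit clause [2] forces x2=T; simplify:
  satisfied 2 clause(s); 0 remain; assigned so far: [1, 2, 3, 4, 6]

Answer: x1=T x2=T x3=F x4=F x6=F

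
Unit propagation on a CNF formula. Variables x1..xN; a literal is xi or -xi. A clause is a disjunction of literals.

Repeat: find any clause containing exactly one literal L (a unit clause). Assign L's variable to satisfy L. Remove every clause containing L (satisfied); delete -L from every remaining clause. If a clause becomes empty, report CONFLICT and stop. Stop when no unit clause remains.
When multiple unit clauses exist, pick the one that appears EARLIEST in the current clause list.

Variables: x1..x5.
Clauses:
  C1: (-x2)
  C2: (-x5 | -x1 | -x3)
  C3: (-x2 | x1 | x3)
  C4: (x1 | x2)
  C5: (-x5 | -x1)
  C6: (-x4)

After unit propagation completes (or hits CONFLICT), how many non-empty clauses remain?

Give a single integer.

unit clause [-2] forces x2=F; simplify:
  drop 2 from [1, 2] -> [1]
  satisfied 2 clause(s); 4 remain; assigned so far: [2]
unit clause [1] forces x1=T; simplify:
  drop -1 from [-5, -1, -3] -> [-5, -3]
  drop -1 from [-5, -1] -> [-5]
  satisfied 1 clause(s); 3 remain; assigned so far: [1, 2]
unit clause [-5] forces x5=F; simplify:
  satisfied 2 clause(s); 1 remain; assigned so far: [1, 2, 5]
unit clause [-4] forces x4=F; simplify:
  satisfied 1 clause(s); 0 remain; assigned so far: [1, 2, 4, 5]

Answer: 0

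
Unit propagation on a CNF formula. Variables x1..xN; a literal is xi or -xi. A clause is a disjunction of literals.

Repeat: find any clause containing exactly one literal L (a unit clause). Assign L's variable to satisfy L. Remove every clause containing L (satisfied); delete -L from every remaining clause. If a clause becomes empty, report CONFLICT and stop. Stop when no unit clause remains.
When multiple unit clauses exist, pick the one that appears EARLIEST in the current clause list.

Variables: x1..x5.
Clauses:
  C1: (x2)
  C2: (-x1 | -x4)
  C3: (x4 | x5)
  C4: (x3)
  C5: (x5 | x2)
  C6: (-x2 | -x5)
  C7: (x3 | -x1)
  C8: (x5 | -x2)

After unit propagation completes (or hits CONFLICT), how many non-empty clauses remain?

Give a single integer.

unit clause [2] forces x2=T; simplify:
  drop -2 from [-2, -5] -> [-5]
  drop -2 from [5, -2] -> [5]
  satisfied 2 clause(s); 6 remain; assigned so far: [2]
unit clause [3] forces x3=T; simplify:
  satisfied 2 clause(s); 4 remain; assigned so far: [2, 3]
unit clause [-5] forces x5=F; simplify:
  drop 5 from [4, 5] -> [4]
  drop 5 from [5] -> [] (empty!)
  satisfied 1 clause(s); 3 remain; assigned so far: [2, 3, 5]
CONFLICT (empty clause)

Answer: 2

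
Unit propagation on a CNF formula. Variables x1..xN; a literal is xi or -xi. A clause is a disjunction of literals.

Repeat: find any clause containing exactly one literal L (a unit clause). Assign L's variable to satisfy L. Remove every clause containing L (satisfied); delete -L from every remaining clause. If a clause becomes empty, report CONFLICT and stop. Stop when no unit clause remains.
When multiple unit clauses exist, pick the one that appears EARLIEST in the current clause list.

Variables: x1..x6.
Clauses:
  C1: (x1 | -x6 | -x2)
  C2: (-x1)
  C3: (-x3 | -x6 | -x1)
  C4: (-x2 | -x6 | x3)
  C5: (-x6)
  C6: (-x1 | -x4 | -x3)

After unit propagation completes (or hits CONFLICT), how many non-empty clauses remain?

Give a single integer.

Answer: 0

Derivation:
unit clause [-1] forces x1=F; simplify:
  drop 1 from [1, -6, -2] -> [-6, -2]
  satisfied 3 clause(s); 3 remain; assigned so far: [1]
unit clause [-6] forces x6=F; simplify:
  satisfied 3 clause(s); 0 remain; assigned so far: [1, 6]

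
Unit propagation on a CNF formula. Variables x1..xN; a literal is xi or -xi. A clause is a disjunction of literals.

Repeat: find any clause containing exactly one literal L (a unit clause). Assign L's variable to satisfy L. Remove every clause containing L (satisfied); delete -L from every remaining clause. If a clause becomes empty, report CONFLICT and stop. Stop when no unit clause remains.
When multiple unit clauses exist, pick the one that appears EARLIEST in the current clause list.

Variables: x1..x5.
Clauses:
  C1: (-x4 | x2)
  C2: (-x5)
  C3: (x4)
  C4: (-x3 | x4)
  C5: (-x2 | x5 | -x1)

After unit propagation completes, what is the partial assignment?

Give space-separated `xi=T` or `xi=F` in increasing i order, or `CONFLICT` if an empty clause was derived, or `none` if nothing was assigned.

unit clause [-5] forces x5=F; simplify:
  drop 5 from [-2, 5, -1] -> [-2, -1]
  satisfied 1 clause(s); 4 remain; assigned so far: [5]
unit clause [4] forces x4=T; simplify:
  drop -4 from [-4, 2] -> [2]
  satisfied 2 clause(s); 2 remain; assigned so far: [4, 5]
unit clause [2] forces x2=T; simplify:
  drop -2 from [-2, -1] -> [-1]
  satisfied 1 clause(s); 1 remain; assigned so far: [2, 4, 5]
unit clause [-1] forces x1=F; simplify:
  satisfied 1 clause(s); 0 remain; assigned so far: [1, 2, 4, 5]

Answer: x1=F x2=T x4=T x5=F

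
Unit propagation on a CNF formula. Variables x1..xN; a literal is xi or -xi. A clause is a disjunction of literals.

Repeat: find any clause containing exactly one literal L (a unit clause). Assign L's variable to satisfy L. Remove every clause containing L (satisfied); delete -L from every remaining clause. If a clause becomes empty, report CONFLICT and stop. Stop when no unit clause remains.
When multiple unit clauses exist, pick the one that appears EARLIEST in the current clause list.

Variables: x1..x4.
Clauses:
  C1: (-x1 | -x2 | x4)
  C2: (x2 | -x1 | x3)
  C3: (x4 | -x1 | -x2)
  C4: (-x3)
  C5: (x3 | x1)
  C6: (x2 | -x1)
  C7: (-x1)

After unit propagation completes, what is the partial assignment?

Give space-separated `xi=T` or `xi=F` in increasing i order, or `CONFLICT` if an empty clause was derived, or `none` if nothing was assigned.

Answer: CONFLICT

Derivation:
unit clause [-3] forces x3=F; simplify:
  drop 3 from [2, -1, 3] -> [2, -1]
  drop 3 from [3, 1] -> [1]
  satisfied 1 clause(s); 6 remain; assigned so far: [3]
unit clause [1] forces x1=T; simplify:
  drop -1 from [-1, -2, 4] -> [-2, 4]
  drop -1 from [2, -1] -> [2]
  drop -1 from [4, -1, -2] -> [4, -2]
  drop -1 from [2, -1] -> [2]
  drop -1 from [-1] -> [] (empty!)
  satisfied 1 clause(s); 5 remain; assigned so far: [1, 3]
CONFLICT (empty clause)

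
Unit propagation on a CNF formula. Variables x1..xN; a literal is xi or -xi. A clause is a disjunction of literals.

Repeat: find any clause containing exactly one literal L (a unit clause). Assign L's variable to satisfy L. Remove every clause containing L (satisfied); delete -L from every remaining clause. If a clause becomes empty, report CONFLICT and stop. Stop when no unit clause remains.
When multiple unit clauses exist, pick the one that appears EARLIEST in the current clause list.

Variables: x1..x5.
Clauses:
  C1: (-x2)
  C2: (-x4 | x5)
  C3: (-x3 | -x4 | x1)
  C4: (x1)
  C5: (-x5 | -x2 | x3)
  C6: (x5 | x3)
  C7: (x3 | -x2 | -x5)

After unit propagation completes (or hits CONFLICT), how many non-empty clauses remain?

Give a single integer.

unit clause [-2] forces x2=F; simplify:
  satisfied 3 clause(s); 4 remain; assigned so far: [2]
unit clause [1] forces x1=T; simplify:
  satisfied 2 clause(s); 2 remain; assigned so far: [1, 2]

Answer: 2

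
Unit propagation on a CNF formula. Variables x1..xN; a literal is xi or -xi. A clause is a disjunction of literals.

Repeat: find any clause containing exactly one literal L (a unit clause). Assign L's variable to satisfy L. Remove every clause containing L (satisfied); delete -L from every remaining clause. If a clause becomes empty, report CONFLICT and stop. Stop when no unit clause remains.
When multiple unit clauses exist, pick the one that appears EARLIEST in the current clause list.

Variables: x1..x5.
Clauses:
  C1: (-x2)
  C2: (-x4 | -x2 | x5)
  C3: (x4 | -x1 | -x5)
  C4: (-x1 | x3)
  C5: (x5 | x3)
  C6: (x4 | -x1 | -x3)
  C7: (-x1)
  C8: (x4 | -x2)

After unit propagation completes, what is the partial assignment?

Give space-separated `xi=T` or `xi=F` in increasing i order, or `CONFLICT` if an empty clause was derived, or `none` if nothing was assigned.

Answer: x1=F x2=F

Derivation:
unit clause [-2] forces x2=F; simplify:
  satisfied 3 clause(s); 5 remain; assigned so far: [2]
unit clause [-1] forces x1=F; simplify:
  satisfied 4 clause(s); 1 remain; assigned so far: [1, 2]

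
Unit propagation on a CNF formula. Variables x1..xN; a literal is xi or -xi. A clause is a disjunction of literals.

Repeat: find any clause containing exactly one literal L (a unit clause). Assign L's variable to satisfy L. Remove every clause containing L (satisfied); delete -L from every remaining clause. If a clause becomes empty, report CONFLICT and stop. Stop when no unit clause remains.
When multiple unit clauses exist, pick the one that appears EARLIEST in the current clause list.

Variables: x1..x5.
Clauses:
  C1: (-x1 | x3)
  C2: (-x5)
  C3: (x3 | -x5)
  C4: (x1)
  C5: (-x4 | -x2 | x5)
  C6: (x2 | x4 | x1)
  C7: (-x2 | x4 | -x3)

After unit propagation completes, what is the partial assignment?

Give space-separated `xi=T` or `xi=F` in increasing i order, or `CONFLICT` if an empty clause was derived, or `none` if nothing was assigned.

unit clause [-5] forces x5=F; simplify:
  drop 5 from [-4, -2, 5] -> [-4, -2]
  satisfied 2 clause(s); 5 remain; assigned so far: [5]
unit clause [1] forces x1=T; simplify:
  drop -1 from [-1, 3] -> [3]
  satisfied 2 clause(s); 3 remain; assigned so far: [1, 5]
unit clause [3] forces x3=T; simplify:
  drop -3 from [-2, 4, -3] -> [-2, 4]
  satisfied 1 clause(s); 2 remain; assigned so far: [1, 3, 5]

Answer: x1=T x3=T x5=F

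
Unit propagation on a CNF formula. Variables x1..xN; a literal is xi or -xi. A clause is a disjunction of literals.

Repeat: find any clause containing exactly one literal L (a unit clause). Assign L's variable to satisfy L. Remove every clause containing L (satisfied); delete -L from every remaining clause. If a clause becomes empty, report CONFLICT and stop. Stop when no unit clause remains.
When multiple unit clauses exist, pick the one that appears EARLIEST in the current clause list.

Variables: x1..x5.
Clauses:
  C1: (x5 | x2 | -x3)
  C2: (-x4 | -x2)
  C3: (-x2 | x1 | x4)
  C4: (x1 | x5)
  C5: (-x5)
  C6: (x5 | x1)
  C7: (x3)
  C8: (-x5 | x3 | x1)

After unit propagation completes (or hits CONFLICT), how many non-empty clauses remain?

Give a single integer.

Answer: 0

Derivation:
unit clause [-5] forces x5=F; simplify:
  drop 5 from [5, 2, -3] -> [2, -3]
  drop 5 from [1, 5] -> [1]
  drop 5 from [5, 1] -> [1]
  satisfied 2 clause(s); 6 remain; assigned so far: [5]
unit clause [1] forces x1=T; simplify:
  satisfied 3 clause(s); 3 remain; assigned so far: [1, 5]
unit clause [3] forces x3=T; simplify:
  drop -3 from [2, -3] -> [2]
  satisfied 1 clause(s); 2 remain; assigned so far: [1, 3, 5]
unit clause [2] forces x2=T; simplify:
  drop -2 from [-4, -2] -> [-4]
  satisfied 1 clause(s); 1 remain; assigned so far: [1, 2, 3, 5]
unit clause [-4] forces x4=F; simplify:
  satisfied 1 clause(s); 0 remain; assigned so far: [1, 2, 3, 4, 5]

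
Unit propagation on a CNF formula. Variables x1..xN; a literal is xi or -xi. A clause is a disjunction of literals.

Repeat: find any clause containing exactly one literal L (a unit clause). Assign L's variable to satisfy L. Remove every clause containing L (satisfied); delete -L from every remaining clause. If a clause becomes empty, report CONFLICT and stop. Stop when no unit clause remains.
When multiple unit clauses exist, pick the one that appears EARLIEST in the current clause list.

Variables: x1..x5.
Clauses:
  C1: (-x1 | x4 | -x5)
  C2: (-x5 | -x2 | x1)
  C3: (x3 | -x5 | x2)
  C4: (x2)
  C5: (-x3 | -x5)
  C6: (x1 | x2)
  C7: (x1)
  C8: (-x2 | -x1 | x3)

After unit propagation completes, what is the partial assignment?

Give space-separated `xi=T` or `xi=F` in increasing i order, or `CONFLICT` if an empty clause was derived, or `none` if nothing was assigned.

unit clause [2] forces x2=T; simplify:
  drop -2 from [-5, -2, 1] -> [-5, 1]
  drop -2 from [-2, -1, 3] -> [-1, 3]
  satisfied 3 clause(s); 5 remain; assigned so far: [2]
unit clause [1] forces x1=T; simplify:
  drop -1 from [-1, 4, -5] -> [4, -5]
  drop -1 from [-1, 3] -> [3]
  satisfied 2 clause(s); 3 remain; assigned so far: [1, 2]
unit clause [3] forces x3=T; simplify:
  drop -3 from [-3, -5] -> [-5]
  satisfied 1 clause(s); 2 remain; assigned so far: [1, 2, 3]
unit clause [-5] forces x5=F; simplify:
  satisfied 2 clause(s); 0 remain; assigned so far: [1, 2, 3, 5]

Answer: x1=T x2=T x3=T x5=F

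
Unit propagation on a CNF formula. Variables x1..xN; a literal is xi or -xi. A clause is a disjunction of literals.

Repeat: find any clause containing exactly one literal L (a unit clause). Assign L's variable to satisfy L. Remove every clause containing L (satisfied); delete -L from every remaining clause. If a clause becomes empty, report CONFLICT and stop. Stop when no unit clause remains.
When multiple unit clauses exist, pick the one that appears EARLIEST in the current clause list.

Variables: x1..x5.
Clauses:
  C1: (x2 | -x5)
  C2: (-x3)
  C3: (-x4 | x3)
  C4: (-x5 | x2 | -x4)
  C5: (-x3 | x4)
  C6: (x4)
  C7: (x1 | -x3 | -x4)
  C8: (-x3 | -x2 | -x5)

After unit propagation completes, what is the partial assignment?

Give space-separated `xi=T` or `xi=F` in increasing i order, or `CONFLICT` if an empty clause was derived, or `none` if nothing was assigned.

unit clause [-3] forces x3=F; simplify:
  drop 3 from [-4, 3] -> [-4]
  satisfied 4 clause(s); 4 remain; assigned so far: [3]
unit clause [-4] forces x4=F; simplify:
  drop 4 from [4] -> [] (empty!)
  satisfied 2 clause(s); 2 remain; assigned so far: [3, 4]
CONFLICT (empty clause)

Answer: CONFLICT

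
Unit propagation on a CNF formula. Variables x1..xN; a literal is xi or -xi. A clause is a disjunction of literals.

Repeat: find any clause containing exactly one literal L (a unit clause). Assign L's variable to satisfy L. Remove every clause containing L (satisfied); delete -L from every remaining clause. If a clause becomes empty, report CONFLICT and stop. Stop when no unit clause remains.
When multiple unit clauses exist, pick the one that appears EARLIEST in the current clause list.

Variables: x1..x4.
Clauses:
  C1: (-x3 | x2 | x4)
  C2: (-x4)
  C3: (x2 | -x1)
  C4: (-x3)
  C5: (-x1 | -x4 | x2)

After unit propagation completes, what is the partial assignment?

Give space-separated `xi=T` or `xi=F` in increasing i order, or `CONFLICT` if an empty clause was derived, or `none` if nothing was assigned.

Answer: x3=F x4=F

Derivation:
unit clause [-4] forces x4=F; simplify:
  drop 4 from [-3, 2, 4] -> [-3, 2]
  satisfied 2 clause(s); 3 remain; assigned so far: [4]
unit clause [-3] forces x3=F; simplify:
  satisfied 2 clause(s); 1 remain; assigned so far: [3, 4]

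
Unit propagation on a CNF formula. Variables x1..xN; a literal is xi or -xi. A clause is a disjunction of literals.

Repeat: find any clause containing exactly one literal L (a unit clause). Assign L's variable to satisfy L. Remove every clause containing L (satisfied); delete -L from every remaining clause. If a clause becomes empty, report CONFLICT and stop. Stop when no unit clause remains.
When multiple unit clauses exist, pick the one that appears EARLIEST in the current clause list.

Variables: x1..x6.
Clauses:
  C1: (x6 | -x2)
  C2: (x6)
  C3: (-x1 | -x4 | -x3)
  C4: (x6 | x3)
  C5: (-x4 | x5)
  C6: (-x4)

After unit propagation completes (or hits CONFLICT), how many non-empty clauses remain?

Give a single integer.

Answer: 0

Derivation:
unit clause [6] forces x6=T; simplify:
  satisfied 3 clause(s); 3 remain; assigned so far: [6]
unit clause [-4] forces x4=F; simplify:
  satisfied 3 clause(s); 0 remain; assigned so far: [4, 6]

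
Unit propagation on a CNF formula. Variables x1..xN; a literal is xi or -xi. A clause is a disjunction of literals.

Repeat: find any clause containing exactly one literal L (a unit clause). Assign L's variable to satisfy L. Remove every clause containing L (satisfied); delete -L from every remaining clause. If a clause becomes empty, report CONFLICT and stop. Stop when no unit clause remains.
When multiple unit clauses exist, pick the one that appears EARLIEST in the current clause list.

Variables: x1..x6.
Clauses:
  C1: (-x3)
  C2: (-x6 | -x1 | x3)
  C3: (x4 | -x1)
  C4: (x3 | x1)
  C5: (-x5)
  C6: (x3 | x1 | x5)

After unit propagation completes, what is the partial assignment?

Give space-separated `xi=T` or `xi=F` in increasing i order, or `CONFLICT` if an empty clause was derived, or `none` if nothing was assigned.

Answer: x1=T x3=F x4=T x5=F x6=F

Derivation:
unit clause [-3] forces x3=F; simplify:
  drop 3 from [-6, -1, 3] -> [-6, -1]
  drop 3 from [3, 1] -> [1]
  drop 3 from [3, 1, 5] -> [1, 5]
  satisfied 1 clause(s); 5 remain; assigned so far: [3]
unit clause [1] forces x1=T; simplify:
  drop -1 from [-6, -1] -> [-6]
  drop -1 from [4, -1] -> [4]
  satisfied 2 clause(s); 3 remain; assigned so far: [1, 3]
unit clause [-6] forces x6=F; simplify:
  satisfied 1 clause(s); 2 remain; assigned so far: [1, 3, 6]
unit clause [4] forces x4=T; simplify:
  satisfied 1 clause(s); 1 remain; assigned so far: [1, 3, 4, 6]
unit clause [-5] forces x5=F; simplify:
  satisfied 1 clause(s); 0 remain; assigned so far: [1, 3, 4, 5, 6]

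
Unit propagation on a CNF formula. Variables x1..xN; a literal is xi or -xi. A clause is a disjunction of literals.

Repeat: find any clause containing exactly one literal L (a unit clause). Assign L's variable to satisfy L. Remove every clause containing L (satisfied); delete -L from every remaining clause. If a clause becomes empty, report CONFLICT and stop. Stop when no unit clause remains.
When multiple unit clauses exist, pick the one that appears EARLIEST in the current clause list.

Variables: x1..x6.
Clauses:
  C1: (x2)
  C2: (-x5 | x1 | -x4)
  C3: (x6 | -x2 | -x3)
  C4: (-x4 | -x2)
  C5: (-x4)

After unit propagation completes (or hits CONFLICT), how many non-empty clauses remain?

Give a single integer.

Answer: 1

Derivation:
unit clause [2] forces x2=T; simplify:
  drop -2 from [6, -2, -3] -> [6, -3]
  drop -2 from [-4, -2] -> [-4]
  satisfied 1 clause(s); 4 remain; assigned so far: [2]
unit clause [-4] forces x4=F; simplify:
  satisfied 3 clause(s); 1 remain; assigned so far: [2, 4]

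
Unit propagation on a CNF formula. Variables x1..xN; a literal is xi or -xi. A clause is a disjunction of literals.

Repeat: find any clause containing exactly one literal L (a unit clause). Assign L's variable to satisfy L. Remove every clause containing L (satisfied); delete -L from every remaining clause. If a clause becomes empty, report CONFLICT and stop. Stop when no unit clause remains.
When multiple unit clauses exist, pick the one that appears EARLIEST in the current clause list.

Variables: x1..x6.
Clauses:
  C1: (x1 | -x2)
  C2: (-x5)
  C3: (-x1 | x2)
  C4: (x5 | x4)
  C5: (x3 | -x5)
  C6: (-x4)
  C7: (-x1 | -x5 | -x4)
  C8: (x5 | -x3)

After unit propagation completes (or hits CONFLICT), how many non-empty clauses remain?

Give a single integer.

unit clause [-5] forces x5=F; simplify:
  drop 5 from [5, 4] -> [4]
  drop 5 from [5, -3] -> [-3]
  satisfied 3 clause(s); 5 remain; assigned so far: [5]
unit clause [4] forces x4=T; simplify:
  drop -4 from [-4] -> [] (empty!)
  satisfied 1 clause(s); 4 remain; assigned so far: [4, 5]
CONFLICT (empty clause)

Answer: 3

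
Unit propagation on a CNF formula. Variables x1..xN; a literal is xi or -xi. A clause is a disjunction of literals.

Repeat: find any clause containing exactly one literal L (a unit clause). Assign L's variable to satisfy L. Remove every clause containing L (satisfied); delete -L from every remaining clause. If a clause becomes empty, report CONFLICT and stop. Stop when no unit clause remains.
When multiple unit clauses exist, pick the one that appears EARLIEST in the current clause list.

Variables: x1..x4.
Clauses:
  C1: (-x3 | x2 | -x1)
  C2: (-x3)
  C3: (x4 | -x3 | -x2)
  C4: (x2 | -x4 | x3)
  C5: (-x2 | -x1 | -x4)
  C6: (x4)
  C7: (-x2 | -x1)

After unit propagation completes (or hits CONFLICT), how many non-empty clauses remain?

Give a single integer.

unit clause [-3] forces x3=F; simplify:
  drop 3 from [2, -4, 3] -> [2, -4]
  satisfied 3 clause(s); 4 remain; assigned so far: [3]
unit clause [4] forces x4=T; simplify:
  drop -4 from [2, -4] -> [2]
  drop -4 from [-2, -1, -4] -> [-2, -1]
  satisfied 1 clause(s); 3 remain; assigned so far: [3, 4]
unit clause [2] forces x2=T; simplify:
  drop -2 from [-2, -1] -> [-1]
  drop -2 from [-2, -1] -> [-1]
  satisfied 1 clause(s); 2 remain; assigned so far: [2, 3, 4]
unit clause [-1] forces x1=F; simplify:
  satisfied 2 clause(s); 0 remain; assigned so far: [1, 2, 3, 4]

Answer: 0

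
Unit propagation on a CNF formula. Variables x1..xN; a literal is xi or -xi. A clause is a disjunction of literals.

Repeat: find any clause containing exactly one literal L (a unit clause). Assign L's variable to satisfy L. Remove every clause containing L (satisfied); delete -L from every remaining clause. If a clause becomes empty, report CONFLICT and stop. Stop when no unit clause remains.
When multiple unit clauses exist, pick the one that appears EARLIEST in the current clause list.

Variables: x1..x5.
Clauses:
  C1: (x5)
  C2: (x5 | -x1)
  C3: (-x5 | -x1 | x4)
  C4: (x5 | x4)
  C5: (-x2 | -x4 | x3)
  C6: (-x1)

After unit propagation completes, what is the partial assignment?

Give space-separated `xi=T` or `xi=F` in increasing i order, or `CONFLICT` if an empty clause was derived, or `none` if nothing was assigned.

Answer: x1=F x5=T

Derivation:
unit clause [5] forces x5=T; simplify:
  drop -5 from [-5, -1, 4] -> [-1, 4]
  satisfied 3 clause(s); 3 remain; assigned so far: [5]
unit clause [-1] forces x1=F; simplify:
  satisfied 2 clause(s); 1 remain; assigned so far: [1, 5]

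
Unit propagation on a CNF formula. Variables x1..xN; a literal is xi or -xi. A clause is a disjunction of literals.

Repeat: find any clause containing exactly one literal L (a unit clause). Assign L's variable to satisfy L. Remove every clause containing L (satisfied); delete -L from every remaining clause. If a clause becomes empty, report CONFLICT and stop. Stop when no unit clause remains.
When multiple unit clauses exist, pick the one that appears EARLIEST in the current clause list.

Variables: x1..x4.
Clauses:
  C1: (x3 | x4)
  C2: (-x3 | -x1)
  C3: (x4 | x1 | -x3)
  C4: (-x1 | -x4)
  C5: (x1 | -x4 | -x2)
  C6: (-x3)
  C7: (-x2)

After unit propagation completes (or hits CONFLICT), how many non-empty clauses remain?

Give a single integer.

unit clause [-3] forces x3=F; simplify:
  drop 3 from [3, 4] -> [4]
  satisfied 3 clause(s); 4 remain; assigned so far: [3]
unit clause [4] forces x4=T; simplify:
  drop -4 from [-1, -4] -> [-1]
  drop -4 from [1, -4, -2] -> [1, -2]
  satisfied 1 clause(s); 3 remain; assigned so far: [3, 4]
unit clause [-1] forces x1=F; simplify:
  drop 1 from [1, -2] -> [-2]
  satisfied 1 clause(s); 2 remain; assigned so far: [1, 3, 4]
unit clause [-2] forces x2=F; simplify:
  satisfied 2 clause(s); 0 remain; assigned so far: [1, 2, 3, 4]

Answer: 0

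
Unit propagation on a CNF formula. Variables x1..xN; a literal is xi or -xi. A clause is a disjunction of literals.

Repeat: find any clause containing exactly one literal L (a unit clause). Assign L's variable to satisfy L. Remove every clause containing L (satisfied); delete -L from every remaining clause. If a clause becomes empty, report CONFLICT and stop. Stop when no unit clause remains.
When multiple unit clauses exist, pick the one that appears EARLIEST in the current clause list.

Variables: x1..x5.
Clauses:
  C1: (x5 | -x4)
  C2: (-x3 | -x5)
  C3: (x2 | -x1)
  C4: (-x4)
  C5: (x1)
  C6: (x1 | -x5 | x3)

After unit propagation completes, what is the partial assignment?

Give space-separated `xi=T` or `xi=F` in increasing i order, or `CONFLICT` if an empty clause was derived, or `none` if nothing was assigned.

unit clause [-4] forces x4=F; simplify:
  satisfied 2 clause(s); 4 remain; assigned so far: [4]
unit clause [1] forces x1=T; simplify:
  drop -1 from [2, -1] -> [2]
  satisfied 2 clause(s); 2 remain; assigned so far: [1, 4]
unit clause [2] forces x2=T; simplify:
  satisfied 1 clause(s); 1 remain; assigned so far: [1, 2, 4]

Answer: x1=T x2=T x4=F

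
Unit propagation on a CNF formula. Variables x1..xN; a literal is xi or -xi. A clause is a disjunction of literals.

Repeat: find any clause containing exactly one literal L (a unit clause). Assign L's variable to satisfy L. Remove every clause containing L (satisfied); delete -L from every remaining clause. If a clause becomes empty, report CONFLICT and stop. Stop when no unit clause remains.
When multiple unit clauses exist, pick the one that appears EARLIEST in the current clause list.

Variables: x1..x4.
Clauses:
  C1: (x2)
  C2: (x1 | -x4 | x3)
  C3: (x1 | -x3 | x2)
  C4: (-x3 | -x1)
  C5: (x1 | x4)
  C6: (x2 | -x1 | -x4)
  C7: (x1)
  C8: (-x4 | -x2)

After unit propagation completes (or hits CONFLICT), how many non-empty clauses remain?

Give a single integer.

Answer: 0

Derivation:
unit clause [2] forces x2=T; simplify:
  drop -2 from [-4, -2] -> [-4]
  satisfied 3 clause(s); 5 remain; assigned so far: [2]
unit clause [1] forces x1=T; simplify:
  drop -1 from [-3, -1] -> [-3]
  satisfied 3 clause(s); 2 remain; assigned so far: [1, 2]
unit clause [-3] forces x3=F; simplify:
  satisfied 1 clause(s); 1 remain; assigned so far: [1, 2, 3]
unit clause [-4] forces x4=F; simplify:
  satisfied 1 clause(s); 0 remain; assigned so far: [1, 2, 3, 4]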